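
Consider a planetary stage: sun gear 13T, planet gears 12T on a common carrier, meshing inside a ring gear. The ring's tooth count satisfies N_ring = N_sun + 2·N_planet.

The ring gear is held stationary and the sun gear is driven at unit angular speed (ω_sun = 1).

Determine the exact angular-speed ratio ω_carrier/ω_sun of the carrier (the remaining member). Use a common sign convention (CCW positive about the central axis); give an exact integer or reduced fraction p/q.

13/50

N_ring = 13 + 2·12 = 37
13(ω_s−ω_c) = −37(ω_r−ω_c),  ω_r=0, ω_s=1
13(1−ω_c) = −37(0−ω_c)  ⇒  50ω_c = 13  ⇒  ω_c = 13/50
ω_c/ω_s = 13/50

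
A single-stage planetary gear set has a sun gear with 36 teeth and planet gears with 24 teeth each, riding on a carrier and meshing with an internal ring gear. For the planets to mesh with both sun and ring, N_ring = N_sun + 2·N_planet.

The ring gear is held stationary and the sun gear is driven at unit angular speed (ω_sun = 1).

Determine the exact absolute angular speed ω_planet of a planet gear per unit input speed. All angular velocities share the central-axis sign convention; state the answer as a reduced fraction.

N_ring = 36 + 2·24 = 84
36(ω_s−ω_c) = −84(ω_r−ω_c),  ω_r=0, ω_s=1
36(1−ω_c) = −84(0−ω_c)  ⇒  120ω_c = 36  ⇒  ω_c = 3/10
sun–planet: 36·(1−3/10) = −24·(ω_p−ω_c)  ⇒  ω_p−ω_c = −(36/24)·(7/10) = -21/20
ω_p = 3/10 − 21/20 = -3/4

-3/4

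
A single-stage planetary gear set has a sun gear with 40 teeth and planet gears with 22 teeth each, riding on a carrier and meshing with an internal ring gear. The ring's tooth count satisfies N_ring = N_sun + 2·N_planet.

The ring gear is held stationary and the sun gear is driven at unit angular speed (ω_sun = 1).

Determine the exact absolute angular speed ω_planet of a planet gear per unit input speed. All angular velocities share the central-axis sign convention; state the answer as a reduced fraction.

-10/11

N_ring = 40 + 2·22 = 84
40(ω_s−ω_c) = −84(ω_r−ω_c),  ω_r=0, ω_s=1
40(1−ω_c) = −84(0−ω_c)  ⇒  124ω_c = 40  ⇒  ω_c = 10/31
sun–planet: 40·(1−10/31) = −22·(ω_p−ω_c)  ⇒  ω_p−ω_c = −(40/22)·(21/31) = -420/341
ω_p = 10/31 − 420/341 = -10/11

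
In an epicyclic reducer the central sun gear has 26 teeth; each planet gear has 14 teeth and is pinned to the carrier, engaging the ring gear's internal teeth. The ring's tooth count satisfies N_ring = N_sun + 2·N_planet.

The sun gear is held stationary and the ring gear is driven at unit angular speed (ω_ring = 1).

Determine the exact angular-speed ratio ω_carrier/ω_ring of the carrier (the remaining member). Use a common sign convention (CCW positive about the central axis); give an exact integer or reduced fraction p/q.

27/40

N_ring = 26 + 2·14 = 54
26(ω_s−ω_c) = −54(ω_r−ω_c),  ω_s=0, ω_r=1
26(0−ω_c) = −54(1−ω_c)  ⇒  80ω_c = 54  ⇒  ω_c = 27/40
ω_c/ω_r = 27/40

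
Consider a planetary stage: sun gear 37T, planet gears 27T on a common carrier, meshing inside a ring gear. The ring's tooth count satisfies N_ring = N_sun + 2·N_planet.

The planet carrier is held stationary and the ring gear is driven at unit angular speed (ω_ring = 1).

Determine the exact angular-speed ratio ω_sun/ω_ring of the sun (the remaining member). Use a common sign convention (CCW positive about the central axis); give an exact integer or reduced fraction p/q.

N_ring = 37 + 2·27 = 91
37(ω_s−ω_c) = −91(ω_r−ω_c),  ω_c=0, ω_r=1
ω_s = 0 − (91/37)(1−0) = -91/37
ω_s/ω_r = -91/37

-91/37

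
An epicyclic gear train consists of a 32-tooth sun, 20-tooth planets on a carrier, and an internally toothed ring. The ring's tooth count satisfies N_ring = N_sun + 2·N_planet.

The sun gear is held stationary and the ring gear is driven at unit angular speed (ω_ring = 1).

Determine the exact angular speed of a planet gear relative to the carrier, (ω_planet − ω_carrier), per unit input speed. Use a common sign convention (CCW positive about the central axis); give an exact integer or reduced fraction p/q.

N_ring = 32 + 2·20 = 72
32(ω_s−ω_c) = −72(ω_r−ω_c),  ω_s=0, ω_r=1
32(0−ω_c) = −72(1−ω_c)  ⇒  104ω_c = 72  ⇒  ω_c = 9/13
sun–planet: 32·(0−9/13) = −20·(ω_p−ω_c)  ⇒  ω_p−ω_c = −(32/20)·(-9/13) = 72/65

72/65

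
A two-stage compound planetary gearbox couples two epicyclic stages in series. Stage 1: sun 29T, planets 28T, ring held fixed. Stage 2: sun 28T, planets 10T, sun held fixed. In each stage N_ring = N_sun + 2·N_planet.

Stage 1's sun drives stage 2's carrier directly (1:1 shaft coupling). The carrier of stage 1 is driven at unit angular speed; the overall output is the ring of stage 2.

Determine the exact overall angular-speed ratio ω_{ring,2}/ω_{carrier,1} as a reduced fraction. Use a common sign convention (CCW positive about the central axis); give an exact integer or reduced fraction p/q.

Stage 1: N_ring = 29 + 2·28 = 85
Stage 1: 29(ω_s−ω_c) = −85(ω_r−ω_c),  ω_r=0, ω_c=1
Stage 1: ω_s = 1 − (85/29)(0−1) = 114/29
  ⇒ ω_s¹/ω_c¹ = 114/29
Stage 2: N_ring = 28 + 2·10 = 48
Stage 2: 28(ω_s−ω_c) = −48(ω_r−ω_c),  ω_s=0, ω_c=1
Stage 2: ω_r = 1 − (28/48)(0−1) = 19/12
  ⇒ ω_r²/ω_c² = 19/12
Coupling ω_c² = ω_s¹ ⇒ overall = 114/29 × 19/12 = 361/58

361/58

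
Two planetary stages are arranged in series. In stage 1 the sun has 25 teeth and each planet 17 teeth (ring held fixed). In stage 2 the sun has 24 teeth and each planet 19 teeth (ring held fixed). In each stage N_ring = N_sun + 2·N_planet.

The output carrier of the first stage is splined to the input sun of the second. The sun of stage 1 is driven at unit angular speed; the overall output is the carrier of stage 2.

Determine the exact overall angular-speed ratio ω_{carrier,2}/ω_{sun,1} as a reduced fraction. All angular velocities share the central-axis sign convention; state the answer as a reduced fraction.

Stage 1: N_ring = 25 + 2·17 = 59
Stage 1: 25(ω_s−ω_c) = −59(ω_r−ω_c),  ω_r=0, ω_s=1
Stage 1: 25(1−ω_c) = −59(0−ω_c)  ⇒  84ω_c = 25  ⇒  ω_c = 25/84
  ⇒ ω_c¹/ω_s¹ = 25/84
Stage 2: N_ring = 24 + 2·19 = 62
Stage 2: 24(ω_s−ω_c) = −62(ω_r−ω_c),  ω_r=0, ω_s=1
Stage 2: 24(1−ω_c) = −62(0−ω_c)  ⇒  86ω_c = 24  ⇒  ω_c = 12/43
  ⇒ ω_c²/ω_s² = 12/43
Coupling ω_s² = ω_c¹ ⇒ overall = 25/84 × 12/43 = 25/301

25/301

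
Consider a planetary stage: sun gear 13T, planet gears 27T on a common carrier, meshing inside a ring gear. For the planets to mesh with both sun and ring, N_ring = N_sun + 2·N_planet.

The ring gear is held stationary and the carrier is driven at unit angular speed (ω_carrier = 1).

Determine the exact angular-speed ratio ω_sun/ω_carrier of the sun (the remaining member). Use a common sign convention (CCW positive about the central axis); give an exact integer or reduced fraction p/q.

80/13

N_ring = 13 + 2·27 = 67
13(ω_s−ω_c) = −67(ω_r−ω_c),  ω_r=0, ω_c=1
ω_s = 1 − (67/13)(0−1) = 80/13
ω_s/ω_c = 80/13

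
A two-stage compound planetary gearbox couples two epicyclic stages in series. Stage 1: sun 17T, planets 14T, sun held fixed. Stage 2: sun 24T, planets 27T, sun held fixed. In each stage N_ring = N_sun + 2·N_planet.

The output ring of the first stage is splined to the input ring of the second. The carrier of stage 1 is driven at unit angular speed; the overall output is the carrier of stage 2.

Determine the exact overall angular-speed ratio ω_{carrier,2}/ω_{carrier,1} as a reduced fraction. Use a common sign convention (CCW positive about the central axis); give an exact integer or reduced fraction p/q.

Stage 1: N_ring = 17 + 2·14 = 45
Stage 1: 17(ω_s−ω_c) = −45(ω_r−ω_c),  ω_s=0, ω_c=1
Stage 1: ω_r = 1 − (17/45)(0−1) = 62/45
  ⇒ ω_r¹/ω_c¹ = 62/45
Stage 2: N_ring = 24 + 2·27 = 78
Stage 2: 24(ω_s−ω_c) = −78(ω_r−ω_c),  ω_s=0, ω_r=1
Stage 2: 24(0−ω_c) = −78(1−ω_c)  ⇒  102ω_c = 78  ⇒  ω_c = 13/17
  ⇒ ω_c²/ω_r² = 13/17
Coupling ω_r² = ω_r¹ ⇒ overall = 62/45 × 13/17 = 806/765

806/765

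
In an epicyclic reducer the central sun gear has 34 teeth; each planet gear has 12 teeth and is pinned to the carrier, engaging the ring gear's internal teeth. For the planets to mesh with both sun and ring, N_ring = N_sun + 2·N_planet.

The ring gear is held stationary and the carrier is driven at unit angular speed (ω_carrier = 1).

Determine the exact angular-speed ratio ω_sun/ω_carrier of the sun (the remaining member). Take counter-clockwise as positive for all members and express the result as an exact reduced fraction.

N_ring = 34 + 2·12 = 58
34(ω_s−ω_c) = −58(ω_r−ω_c),  ω_r=0, ω_c=1
ω_s = 1 − (58/34)(0−1) = 46/17
ω_s/ω_c = 46/17

46/17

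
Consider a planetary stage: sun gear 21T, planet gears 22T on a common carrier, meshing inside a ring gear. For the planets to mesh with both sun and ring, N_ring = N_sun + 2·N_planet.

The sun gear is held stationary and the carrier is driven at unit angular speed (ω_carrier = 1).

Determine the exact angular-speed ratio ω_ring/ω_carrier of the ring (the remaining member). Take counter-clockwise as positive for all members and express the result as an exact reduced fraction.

86/65

N_ring = 21 + 2·22 = 65
21(ω_s−ω_c) = −65(ω_r−ω_c),  ω_s=0, ω_c=1
ω_r = 1 − (21/65)(0−1) = 86/65
ω_r/ω_c = 86/65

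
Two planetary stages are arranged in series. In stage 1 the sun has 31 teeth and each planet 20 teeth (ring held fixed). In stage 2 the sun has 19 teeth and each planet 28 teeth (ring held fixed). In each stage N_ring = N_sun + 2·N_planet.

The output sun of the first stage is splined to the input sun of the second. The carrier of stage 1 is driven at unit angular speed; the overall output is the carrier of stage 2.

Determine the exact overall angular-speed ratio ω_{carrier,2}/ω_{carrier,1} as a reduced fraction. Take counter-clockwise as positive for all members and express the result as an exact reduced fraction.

969/1457

Stage 1: N_ring = 31 + 2·20 = 71
Stage 1: 31(ω_s−ω_c) = −71(ω_r−ω_c),  ω_r=0, ω_c=1
Stage 1: ω_s = 1 − (71/31)(0−1) = 102/31
  ⇒ ω_s¹/ω_c¹ = 102/31
Stage 2: N_ring = 19 + 2·28 = 75
Stage 2: 19(ω_s−ω_c) = −75(ω_r−ω_c),  ω_r=0, ω_s=1
Stage 2: 19(1−ω_c) = −75(0−ω_c)  ⇒  94ω_c = 19  ⇒  ω_c = 19/94
  ⇒ ω_c²/ω_s² = 19/94
Coupling ω_s² = ω_s¹ ⇒ overall = 102/31 × 19/94 = 969/1457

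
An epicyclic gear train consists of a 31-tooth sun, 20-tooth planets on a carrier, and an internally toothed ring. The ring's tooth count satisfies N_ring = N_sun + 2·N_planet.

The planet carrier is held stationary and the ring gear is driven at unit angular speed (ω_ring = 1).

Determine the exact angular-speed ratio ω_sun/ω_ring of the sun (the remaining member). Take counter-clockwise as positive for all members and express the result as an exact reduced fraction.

-71/31

N_ring = 31 + 2·20 = 71
31(ω_s−ω_c) = −71(ω_r−ω_c),  ω_c=0, ω_r=1
ω_s = 0 − (71/31)(1−0) = -71/31
ω_s/ω_r = -71/31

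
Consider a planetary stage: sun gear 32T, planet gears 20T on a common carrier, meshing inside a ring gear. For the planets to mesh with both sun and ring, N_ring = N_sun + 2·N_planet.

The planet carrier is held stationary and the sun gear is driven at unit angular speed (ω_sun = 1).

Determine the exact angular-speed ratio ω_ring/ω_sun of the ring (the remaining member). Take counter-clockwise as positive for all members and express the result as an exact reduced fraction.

-4/9

N_ring = 32 + 2·20 = 72
32(ω_s−ω_c) = −72(ω_r−ω_c),  ω_c=0, ω_s=1
ω_r = 0 − (32/72)(1−0) = -4/9
ω_r/ω_s = -4/9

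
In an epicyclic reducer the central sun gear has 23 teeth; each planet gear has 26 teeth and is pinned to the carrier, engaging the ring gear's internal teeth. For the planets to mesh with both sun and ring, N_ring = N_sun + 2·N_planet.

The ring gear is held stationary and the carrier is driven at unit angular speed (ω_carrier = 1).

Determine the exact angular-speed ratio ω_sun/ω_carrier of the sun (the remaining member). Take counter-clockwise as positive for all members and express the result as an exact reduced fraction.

98/23

N_ring = 23 + 2·26 = 75
23(ω_s−ω_c) = −75(ω_r−ω_c),  ω_r=0, ω_c=1
ω_s = 1 − (75/23)(0−1) = 98/23
ω_s/ω_c = 98/23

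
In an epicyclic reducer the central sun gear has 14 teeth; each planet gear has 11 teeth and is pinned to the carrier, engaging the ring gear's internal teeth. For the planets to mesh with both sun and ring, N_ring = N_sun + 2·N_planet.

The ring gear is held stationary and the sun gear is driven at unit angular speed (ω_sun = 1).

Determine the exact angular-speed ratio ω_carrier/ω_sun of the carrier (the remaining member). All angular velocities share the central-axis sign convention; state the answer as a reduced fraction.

N_ring = 14 + 2·11 = 36
14(ω_s−ω_c) = −36(ω_r−ω_c),  ω_r=0, ω_s=1
14(1−ω_c) = −36(0−ω_c)  ⇒  50ω_c = 14  ⇒  ω_c = 7/25
ω_c/ω_s = 7/25

7/25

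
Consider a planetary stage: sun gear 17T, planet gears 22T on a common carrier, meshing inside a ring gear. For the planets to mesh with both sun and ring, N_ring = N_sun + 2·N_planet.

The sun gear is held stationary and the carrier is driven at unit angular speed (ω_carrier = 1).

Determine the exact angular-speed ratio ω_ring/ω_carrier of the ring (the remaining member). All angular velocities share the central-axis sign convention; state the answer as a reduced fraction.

78/61

N_ring = 17 + 2·22 = 61
17(ω_s−ω_c) = −61(ω_r−ω_c),  ω_s=0, ω_c=1
ω_r = 1 − (17/61)(0−1) = 78/61
ω_r/ω_c = 78/61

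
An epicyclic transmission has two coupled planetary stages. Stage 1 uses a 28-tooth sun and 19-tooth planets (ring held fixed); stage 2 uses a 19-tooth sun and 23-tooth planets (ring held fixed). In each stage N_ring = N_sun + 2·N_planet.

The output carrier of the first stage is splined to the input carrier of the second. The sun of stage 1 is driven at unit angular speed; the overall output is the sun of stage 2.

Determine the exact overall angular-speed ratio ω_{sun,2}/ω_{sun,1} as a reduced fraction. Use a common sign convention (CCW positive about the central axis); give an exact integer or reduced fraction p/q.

1176/893

Stage 1: N_ring = 28 + 2·19 = 66
Stage 1: 28(ω_s−ω_c) = −66(ω_r−ω_c),  ω_r=0, ω_s=1
Stage 1: 28(1−ω_c) = −66(0−ω_c)  ⇒  94ω_c = 28  ⇒  ω_c = 14/47
  ⇒ ω_c¹/ω_s¹ = 14/47
Stage 2: N_ring = 19 + 2·23 = 65
Stage 2: 19(ω_s−ω_c) = −65(ω_r−ω_c),  ω_r=0, ω_c=1
Stage 2: ω_s = 1 − (65/19)(0−1) = 84/19
  ⇒ ω_s²/ω_c² = 84/19
Coupling ω_c² = ω_c¹ ⇒ overall = 14/47 × 84/19 = 1176/893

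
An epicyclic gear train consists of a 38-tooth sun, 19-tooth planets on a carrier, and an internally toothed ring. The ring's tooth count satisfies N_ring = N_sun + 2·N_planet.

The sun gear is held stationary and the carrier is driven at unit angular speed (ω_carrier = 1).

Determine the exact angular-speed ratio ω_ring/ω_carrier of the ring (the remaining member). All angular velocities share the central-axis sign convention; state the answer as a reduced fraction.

3/2

N_ring = 38 + 2·19 = 76
38(ω_s−ω_c) = −76(ω_r−ω_c),  ω_s=0, ω_c=1
ω_r = 1 − (38/76)(0−1) = 3/2
ω_r/ω_c = 3/2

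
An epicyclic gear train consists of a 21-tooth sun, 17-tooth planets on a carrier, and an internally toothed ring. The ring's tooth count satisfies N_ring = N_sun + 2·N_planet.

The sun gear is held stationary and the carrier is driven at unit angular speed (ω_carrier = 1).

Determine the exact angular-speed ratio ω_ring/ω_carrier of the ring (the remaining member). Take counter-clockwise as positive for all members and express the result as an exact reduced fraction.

N_ring = 21 + 2·17 = 55
21(ω_s−ω_c) = −55(ω_r−ω_c),  ω_s=0, ω_c=1
ω_r = 1 − (21/55)(0−1) = 76/55
ω_r/ω_c = 76/55

76/55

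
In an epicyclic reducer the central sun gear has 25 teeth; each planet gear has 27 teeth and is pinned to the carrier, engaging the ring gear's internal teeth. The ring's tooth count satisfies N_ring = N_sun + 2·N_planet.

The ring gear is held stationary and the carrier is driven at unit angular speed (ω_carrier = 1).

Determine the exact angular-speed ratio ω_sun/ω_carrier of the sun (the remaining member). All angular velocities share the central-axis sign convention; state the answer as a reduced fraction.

N_ring = 25 + 2·27 = 79
25(ω_s−ω_c) = −79(ω_r−ω_c),  ω_r=0, ω_c=1
ω_s = 1 − (79/25)(0−1) = 104/25
ω_s/ω_c = 104/25

104/25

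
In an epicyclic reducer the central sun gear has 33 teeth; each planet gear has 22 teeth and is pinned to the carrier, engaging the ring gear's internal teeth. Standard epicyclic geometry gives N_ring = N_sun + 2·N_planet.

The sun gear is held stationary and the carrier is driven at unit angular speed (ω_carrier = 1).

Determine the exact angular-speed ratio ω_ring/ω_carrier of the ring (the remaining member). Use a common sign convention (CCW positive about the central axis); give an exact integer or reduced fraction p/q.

N_ring = 33 + 2·22 = 77
33(ω_s−ω_c) = −77(ω_r−ω_c),  ω_s=0, ω_c=1
ω_r = 1 − (33/77)(0−1) = 10/7
ω_r/ω_c = 10/7

10/7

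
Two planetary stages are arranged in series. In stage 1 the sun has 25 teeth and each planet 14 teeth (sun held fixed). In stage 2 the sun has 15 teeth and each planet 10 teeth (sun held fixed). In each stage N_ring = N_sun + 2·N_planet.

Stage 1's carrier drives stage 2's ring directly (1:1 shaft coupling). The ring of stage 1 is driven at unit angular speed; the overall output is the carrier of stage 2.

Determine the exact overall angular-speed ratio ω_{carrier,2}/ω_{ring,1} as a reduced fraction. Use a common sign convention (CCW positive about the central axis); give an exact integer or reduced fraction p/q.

371/780

Stage 1: N_ring = 25 + 2·14 = 53
Stage 1: 25(ω_s−ω_c) = −53(ω_r−ω_c),  ω_s=0, ω_r=1
Stage 1: 25(0−ω_c) = −53(1−ω_c)  ⇒  78ω_c = 53  ⇒  ω_c = 53/78
  ⇒ ω_c¹/ω_r¹ = 53/78
Stage 2: N_ring = 15 + 2·10 = 35
Stage 2: 15(ω_s−ω_c) = −35(ω_r−ω_c),  ω_s=0, ω_r=1
Stage 2: 15(0−ω_c) = −35(1−ω_c)  ⇒  50ω_c = 35  ⇒  ω_c = 7/10
  ⇒ ω_c²/ω_r² = 7/10
Coupling ω_r² = ω_c¹ ⇒ overall = 53/78 × 7/10 = 371/780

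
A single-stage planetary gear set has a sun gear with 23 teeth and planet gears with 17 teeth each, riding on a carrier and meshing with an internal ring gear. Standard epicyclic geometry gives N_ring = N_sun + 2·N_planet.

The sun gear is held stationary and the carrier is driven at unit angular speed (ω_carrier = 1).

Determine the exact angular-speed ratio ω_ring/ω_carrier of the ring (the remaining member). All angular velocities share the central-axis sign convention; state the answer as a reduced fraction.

N_ring = 23 + 2·17 = 57
23(ω_s−ω_c) = −57(ω_r−ω_c),  ω_s=0, ω_c=1
ω_r = 1 − (23/57)(0−1) = 80/57
ω_r/ω_c = 80/57

80/57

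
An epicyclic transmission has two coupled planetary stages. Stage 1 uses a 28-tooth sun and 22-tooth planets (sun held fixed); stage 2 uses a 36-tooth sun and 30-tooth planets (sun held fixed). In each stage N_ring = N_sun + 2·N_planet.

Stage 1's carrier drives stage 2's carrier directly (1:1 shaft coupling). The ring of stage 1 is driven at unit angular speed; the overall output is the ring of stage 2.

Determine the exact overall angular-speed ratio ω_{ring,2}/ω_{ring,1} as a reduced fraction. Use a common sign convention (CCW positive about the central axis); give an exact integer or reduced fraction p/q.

Stage 1: N_ring = 28 + 2·22 = 72
Stage 1: 28(ω_s−ω_c) = −72(ω_r−ω_c),  ω_s=0, ω_r=1
Stage 1: 28(0−ω_c) = −72(1−ω_c)  ⇒  100ω_c = 72  ⇒  ω_c = 18/25
  ⇒ ω_c¹/ω_r¹ = 18/25
Stage 2: N_ring = 36 + 2·30 = 96
Stage 2: 36(ω_s−ω_c) = −96(ω_r−ω_c),  ω_s=0, ω_c=1
Stage 2: ω_r = 1 − (36/96)(0−1) = 11/8
  ⇒ ω_r²/ω_c² = 11/8
Coupling ω_c² = ω_c¹ ⇒ overall = 18/25 × 11/8 = 99/100

99/100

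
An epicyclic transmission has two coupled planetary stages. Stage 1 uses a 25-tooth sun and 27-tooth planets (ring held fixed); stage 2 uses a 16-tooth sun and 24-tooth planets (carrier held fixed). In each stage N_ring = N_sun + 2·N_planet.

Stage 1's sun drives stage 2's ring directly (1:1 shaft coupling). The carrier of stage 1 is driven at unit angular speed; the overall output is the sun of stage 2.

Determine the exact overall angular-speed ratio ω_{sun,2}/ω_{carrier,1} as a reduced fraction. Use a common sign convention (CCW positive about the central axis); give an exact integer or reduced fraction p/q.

Stage 1: N_ring = 25 + 2·27 = 79
Stage 1: 25(ω_s−ω_c) = −79(ω_r−ω_c),  ω_r=0, ω_c=1
Stage 1: ω_s = 1 − (79/25)(0−1) = 104/25
  ⇒ ω_s¹/ω_c¹ = 104/25
Stage 2: N_ring = 16 + 2·24 = 64
Stage 2: 16(ω_s−ω_c) = −64(ω_r−ω_c),  ω_c=0, ω_r=1
Stage 2: ω_s = 0 − (64/16)(1−0) = -4
  ⇒ ω_s²/ω_r² = -4
Coupling ω_r² = ω_s¹ ⇒ overall = 104/25 × -4 = -416/25

-416/25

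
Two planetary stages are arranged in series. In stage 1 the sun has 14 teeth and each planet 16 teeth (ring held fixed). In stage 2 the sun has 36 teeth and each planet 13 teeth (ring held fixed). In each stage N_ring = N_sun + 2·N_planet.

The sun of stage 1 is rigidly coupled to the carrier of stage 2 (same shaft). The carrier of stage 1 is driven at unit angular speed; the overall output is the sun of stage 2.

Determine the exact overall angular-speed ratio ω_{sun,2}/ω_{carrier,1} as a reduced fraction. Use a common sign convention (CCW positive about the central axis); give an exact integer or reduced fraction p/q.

Stage 1: N_ring = 14 + 2·16 = 46
Stage 1: 14(ω_s−ω_c) = −46(ω_r−ω_c),  ω_r=0, ω_c=1
Stage 1: ω_s = 1 − (46/14)(0−1) = 30/7
  ⇒ ω_s¹/ω_c¹ = 30/7
Stage 2: N_ring = 36 + 2·13 = 62
Stage 2: 36(ω_s−ω_c) = −62(ω_r−ω_c),  ω_r=0, ω_c=1
Stage 2: ω_s = 1 − (62/36)(0−1) = 49/18
  ⇒ ω_s²/ω_c² = 49/18
Coupling ω_c² = ω_s¹ ⇒ overall = 30/7 × 49/18 = 35/3

35/3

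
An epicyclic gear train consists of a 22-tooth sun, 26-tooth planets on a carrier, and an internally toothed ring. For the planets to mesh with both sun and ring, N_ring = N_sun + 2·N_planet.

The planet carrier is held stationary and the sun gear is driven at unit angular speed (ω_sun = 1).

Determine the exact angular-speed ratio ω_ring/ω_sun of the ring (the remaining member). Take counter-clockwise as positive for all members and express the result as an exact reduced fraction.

-11/37

N_ring = 22 + 2·26 = 74
22(ω_s−ω_c) = −74(ω_r−ω_c),  ω_c=0, ω_s=1
ω_r = 0 − (22/74)(1−0) = -11/37
ω_r/ω_s = -11/37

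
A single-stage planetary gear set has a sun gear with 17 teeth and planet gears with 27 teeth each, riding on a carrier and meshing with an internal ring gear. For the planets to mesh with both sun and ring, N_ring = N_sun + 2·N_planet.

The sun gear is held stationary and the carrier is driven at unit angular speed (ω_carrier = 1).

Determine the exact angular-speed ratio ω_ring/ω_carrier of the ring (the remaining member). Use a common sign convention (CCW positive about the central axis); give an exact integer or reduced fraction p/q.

N_ring = 17 + 2·27 = 71
17(ω_s−ω_c) = −71(ω_r−ω_c),  ω_s=0, ω_c=1
ω_r = 1 − (17/71)(0−1) = 88/71
ω_r/ω_c = 88/71

88/71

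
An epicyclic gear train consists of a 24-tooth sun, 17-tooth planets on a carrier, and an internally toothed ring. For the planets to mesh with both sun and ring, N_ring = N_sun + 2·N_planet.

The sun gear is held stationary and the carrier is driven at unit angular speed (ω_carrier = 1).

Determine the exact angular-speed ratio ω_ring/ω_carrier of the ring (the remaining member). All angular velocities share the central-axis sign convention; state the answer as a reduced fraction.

41/29

N_ring = 24 + 2·17 = 58
24(ω_s−ω_c) = −58(ω_r−ω_c),  ω_s=0, ω_c=1
ω_r = 1 − (24/58)(0−1) = 41/29
ω_r/ω_c = 41/29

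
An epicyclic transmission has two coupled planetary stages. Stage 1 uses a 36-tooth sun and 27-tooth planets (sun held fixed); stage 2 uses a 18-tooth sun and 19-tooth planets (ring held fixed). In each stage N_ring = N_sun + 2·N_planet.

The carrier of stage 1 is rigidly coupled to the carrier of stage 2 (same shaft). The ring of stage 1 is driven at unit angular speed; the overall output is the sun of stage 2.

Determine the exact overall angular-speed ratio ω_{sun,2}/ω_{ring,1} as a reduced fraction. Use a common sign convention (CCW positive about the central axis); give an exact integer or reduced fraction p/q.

185/63

Stage 1: N_ring = 36 + 2·27 = 90
Stage 1: 36(ω_s−ω_c) = −90(ω_r−ω_c),  ω_s=0, ω_r=1
Stage 1: 36(0−ω_c) = −90(1−ω_c)  ⇒  126ω_c = 90  ⇒  ω_c = 5/7
  ⇒ ω_c¹/ω_r¹ = 5/7
Stage 2: N_ring = 18 + 2·19 = 56
Stage 2: 18(ω_s−ω_c) = −56(ω_r−ω_c),  ω_r=0, ω_c=1
Stage 2: ω_s = 1 − (56/18)(0−1) = 37/9
  ⇒ ω_s²/ω_c² = 37/9
Coupling ω_c² = ω_c¹ ⇒ overall = 5/7 × 37/9 = 185/63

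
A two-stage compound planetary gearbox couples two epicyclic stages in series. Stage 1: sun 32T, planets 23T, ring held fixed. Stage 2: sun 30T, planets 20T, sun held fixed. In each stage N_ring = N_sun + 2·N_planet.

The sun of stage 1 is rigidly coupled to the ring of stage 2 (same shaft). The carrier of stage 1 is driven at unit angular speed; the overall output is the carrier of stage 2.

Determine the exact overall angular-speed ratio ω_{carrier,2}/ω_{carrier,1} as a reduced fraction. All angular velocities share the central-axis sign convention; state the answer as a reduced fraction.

Stage 1: N_ring = 32 + 2·23 = 78
Stage 1: 32(ω_s−ω_c) = −78(ω_r−ω_c),  ω_r=0, ω_c=1
Stage 1: ω_s = 1 − (78/32)(0−1) = 55/16
  ⇒ ω_s¹/ω_c¹ = 55/16
Stage 2: N_ring = 30 + 2·20 = 70
Stage 2: 30(ω_s−ω_c) = −70(ω_r−ω_c),  ω_s=0, ω_r=1
Stage 2: 30(0−ω_c) = −70(1−ω_c)  ⇒  100ω_c = 70  ⇒  ω_c = 7/10
  ⇒ ω_c²/ω_r² = 7/10
Coupling ω_r² = ω_s¹ ⇒ overall = 55/16 × 7/10 = 77/32

77/32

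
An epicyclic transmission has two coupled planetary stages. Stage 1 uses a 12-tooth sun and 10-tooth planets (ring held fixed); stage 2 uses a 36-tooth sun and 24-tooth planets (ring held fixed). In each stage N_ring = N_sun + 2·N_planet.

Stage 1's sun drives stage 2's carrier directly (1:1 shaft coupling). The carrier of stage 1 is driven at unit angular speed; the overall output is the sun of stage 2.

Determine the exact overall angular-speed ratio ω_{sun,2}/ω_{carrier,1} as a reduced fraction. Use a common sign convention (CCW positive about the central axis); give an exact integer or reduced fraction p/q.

Stage 1: N_ring = 12 + 2·10 = 32
Stage 1: 12(ω_s−ω_c) = −32(ω_r−ω_c),  ω_r=0, ω_c=1
Stage 1: ω_s = 1 − (32/12)(0−1) = 11/3
  ⇒ ω_s¹/ω_c¹ = 11/3
Stage 2: N_ring = 36 + 2·24 = 84
Stage 2: 36(ω_s−ω_c) = −84(ω_r−ω_c),  ω_r=0, ω_c=1
Stage 2: ω_s = 1 − (84/36)(0−1) = 10/3
  ⇒ ω_s²/ω_c² = 10/3
Coupling ω_c² = ω_s¹ ⇒ overall = 11/3 × 10/3 = 110/9

110/9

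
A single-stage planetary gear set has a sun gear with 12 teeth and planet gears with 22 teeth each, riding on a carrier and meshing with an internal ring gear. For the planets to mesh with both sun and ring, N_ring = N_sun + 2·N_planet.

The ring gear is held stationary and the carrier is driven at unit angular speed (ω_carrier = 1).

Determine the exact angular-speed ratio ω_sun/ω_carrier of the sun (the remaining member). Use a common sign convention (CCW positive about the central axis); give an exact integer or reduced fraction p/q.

N_ring = 12 + 2·22 = 56
12(ω_s−ω_c) = −56(ω_r−ω_c),  ω_r=0, ω_c=1
ω_s = 1 − (56/12)(0−1) = 17/3
ω_s/ω_c = 17/3

17/3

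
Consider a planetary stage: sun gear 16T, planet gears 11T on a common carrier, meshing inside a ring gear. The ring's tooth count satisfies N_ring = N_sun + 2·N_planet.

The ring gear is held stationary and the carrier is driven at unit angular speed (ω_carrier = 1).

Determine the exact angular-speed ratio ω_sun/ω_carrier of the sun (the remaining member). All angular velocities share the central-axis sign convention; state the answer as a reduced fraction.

27/8

N_ring = 16 + 2·11 = 38
16(ω_s−ω_c) = −38(ω_r−ω_c),  ω_r=0, ω_c=1
ω_s = 1 − (38/16)(0−1) = 27/8
ω_s/ω_c = 27/8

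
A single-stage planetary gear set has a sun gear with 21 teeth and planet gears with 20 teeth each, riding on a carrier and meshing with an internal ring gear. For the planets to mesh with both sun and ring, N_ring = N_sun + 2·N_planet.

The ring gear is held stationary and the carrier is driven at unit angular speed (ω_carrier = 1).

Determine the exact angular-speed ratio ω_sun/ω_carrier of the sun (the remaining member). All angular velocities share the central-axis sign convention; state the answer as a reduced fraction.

N_ring = 21 + 2·20 = 61
21(ω_s−ω_c) = −61(ω_r−ω_c),  ω_r=0, ω_c=1
ω_s = 1 − (61/21)(0−1) = 82/21
ω_s/ω_c = 82/21

82/21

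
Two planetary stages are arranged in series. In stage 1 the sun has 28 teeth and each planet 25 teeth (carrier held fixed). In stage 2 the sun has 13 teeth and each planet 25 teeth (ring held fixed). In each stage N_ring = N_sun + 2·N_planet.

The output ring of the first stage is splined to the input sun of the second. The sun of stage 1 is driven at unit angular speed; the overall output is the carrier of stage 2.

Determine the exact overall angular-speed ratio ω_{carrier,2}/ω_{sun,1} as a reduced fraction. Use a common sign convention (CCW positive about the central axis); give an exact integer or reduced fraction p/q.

Stage 1: N_ring = 28 + 2·25 = 78
Stage 1: 28(ω_s−ω_c) = −78(ω_r−ω_c),  ω_c=0, ω_s=1
Stage 1: ω_r = 0 − (28/78)(1−0) = -14/39
  ⇒ ω_r¹/ω_s¹ = -14/39
Stage 2: N_ring = 13 + 2·25 = 63
Stage 2: 13(ω_s−ω_c) = −63(ω_r−ω_c),  ω_r=0, ω_s=1
Stage 2: 13(1−ω_c) = −63(0−ω_c)  ⇒  76ω_c = 13  ⇒  ω_c = 13/76
  ⇒ ω_c²/ω_s² = 13/76
Coupling ω_s² = ω_r¹ ⇒ overall = -14/39 × 13/76 = -7/114

-7/114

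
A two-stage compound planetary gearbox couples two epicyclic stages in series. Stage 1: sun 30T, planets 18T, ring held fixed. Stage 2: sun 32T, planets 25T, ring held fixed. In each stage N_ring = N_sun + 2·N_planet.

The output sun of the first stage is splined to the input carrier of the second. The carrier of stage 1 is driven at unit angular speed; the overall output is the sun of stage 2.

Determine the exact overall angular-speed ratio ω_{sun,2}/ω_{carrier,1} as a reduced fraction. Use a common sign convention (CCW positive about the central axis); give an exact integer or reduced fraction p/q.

Stage 1: N_ring = 30 + 2·18 = 66
Stage 1: 30(ω_s−ω_c) = −66(ω_r−ω_c),  ω_r=0, ω_c=1
Stage 1: ω_s = 1 − (66/30)(0−1) = 16/5
  ⇒ ω_s¹/ω_c¹ = 16/5
Stage 2: N_ring = 32 + 2·25 = 82
Stage 2: 32(ω_s−ω_c) = −82(ω_r−ω_c),  ω_r=0, ω_c=1
Stage 2: ω_s = 1 − (82/32)(0−1) = 57/16
  ⇒ ω_s²/ω_c² = 57/16
Coupling ω_c² = ω_s¹ ⇒ overall = 16/5 × 57/16 = 57/5

57/5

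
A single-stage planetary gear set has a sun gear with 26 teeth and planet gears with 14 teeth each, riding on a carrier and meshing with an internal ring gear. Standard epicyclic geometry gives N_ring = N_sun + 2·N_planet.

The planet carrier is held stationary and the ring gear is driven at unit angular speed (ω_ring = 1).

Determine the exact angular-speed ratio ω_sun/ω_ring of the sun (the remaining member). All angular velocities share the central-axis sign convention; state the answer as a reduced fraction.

N_ring = 26 + 2·14 = 54
26(ω_s−ω_c) = −54(ω_r−ω_c),  ω_c=0, ω_r=1
ω_s = 0 − (54/26)(1−0) = -27/13
ω_s/ω_r = -27/13

-27/13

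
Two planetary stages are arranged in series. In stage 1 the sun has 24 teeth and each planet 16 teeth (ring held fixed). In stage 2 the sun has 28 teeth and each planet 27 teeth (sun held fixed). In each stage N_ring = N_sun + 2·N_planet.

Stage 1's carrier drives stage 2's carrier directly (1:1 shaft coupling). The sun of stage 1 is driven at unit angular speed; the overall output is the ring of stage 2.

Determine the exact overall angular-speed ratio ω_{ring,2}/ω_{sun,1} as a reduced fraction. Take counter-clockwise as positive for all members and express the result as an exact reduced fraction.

Stage 1: N_ring = 24 + 2·16 = 56
Stage 1: 24(ω_s−ω_c) = −56(ω_r−ω_c),  ω_r=0, ω_s=1
Stage 1: 24(1−ω_c) = −56(0−ω_c)  ⇒  80ω_c = 24  ⇒  ω_c = 3/10
  ⇒ ω_c¹/ω_s¹ = 3/10
Stage 2: N_ring = 28 + 2·27 = 82
Stage 2: 28(ω_s−ω_c) = −82(ω_r−ω_c),  ω_s=0, ω_c=1
Stage 2: ω_r = 1 − (28/82)(0−1) = 55/41
  ⇒ ω_r²/ω_c² = 55/41
Coupling ω_c² = ω_c¹ ⇒ overall = 3/10 × 55/41 = 33/82

33/82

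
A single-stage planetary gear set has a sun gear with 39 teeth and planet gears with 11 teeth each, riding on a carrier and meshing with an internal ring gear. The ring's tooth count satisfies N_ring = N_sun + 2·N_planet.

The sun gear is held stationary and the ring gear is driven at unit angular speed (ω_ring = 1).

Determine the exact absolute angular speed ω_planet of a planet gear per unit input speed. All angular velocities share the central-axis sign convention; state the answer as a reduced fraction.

N_ring = 39 + 2·11 = 61
39(ω_s−ω_c) = −61(ω_r−ω_c),  ω_s=0, ω_r=1
39(0−ω_c) = −61(1−ω_c)  ⇒  100ω_c = 61  ⇒  ω_c = 61/100
sun–planet: 39·(0−61/100) = −11·(ω_p−ω_c)  ⇒  ω_p−ω_c = −(39/11)·(-61/100) = 2379/1100
ω_p = 61/100 + 2379/1100 = 61/22

61/22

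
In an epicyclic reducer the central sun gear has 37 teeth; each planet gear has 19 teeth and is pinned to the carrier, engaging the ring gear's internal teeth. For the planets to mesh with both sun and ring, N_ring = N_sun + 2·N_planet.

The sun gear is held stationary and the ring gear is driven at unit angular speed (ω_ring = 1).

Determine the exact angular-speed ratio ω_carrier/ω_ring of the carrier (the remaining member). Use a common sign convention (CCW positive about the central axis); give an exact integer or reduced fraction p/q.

75/112

N_ring = 37 + 2·19 = 75
37(ω_s−ω_c) = −75(ω_r−ω_c),  ω_s=0, ω_r=1
37(0−ω_c) = −75(1−ω_c)  ⇒  112ω_c = 75  ⇒  ω_c = 75/112
ω_c/ω_r = 75/112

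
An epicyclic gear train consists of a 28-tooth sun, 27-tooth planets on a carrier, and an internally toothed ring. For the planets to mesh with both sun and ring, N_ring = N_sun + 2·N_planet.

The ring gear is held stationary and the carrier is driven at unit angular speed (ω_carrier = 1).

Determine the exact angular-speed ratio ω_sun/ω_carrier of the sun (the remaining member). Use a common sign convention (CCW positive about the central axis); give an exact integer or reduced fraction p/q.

N_ring = 28 + 2·27 = 82
28(ω_s−ω_c) = −82(ω_r−ω_c),  ω_r=0, ω_c=1
ω_s = 1 − (82/28)(0−1) = 55/14
ω_s/ω_c = 55/14

55/14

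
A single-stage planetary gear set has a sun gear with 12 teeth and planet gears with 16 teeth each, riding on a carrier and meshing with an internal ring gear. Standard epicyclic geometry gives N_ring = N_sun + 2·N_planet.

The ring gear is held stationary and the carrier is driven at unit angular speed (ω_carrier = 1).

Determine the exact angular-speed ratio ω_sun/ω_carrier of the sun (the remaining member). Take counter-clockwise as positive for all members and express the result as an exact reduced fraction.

N_ring = 12 + 2·16 = 44
12(ω_s−ω_c) = −44(ω_r−ω_c),  ω_r=0, ω_c=1
ω_s = 1 − (44/12)(0−1) = 14/3
ω_s/ω_c = 14/3

14/3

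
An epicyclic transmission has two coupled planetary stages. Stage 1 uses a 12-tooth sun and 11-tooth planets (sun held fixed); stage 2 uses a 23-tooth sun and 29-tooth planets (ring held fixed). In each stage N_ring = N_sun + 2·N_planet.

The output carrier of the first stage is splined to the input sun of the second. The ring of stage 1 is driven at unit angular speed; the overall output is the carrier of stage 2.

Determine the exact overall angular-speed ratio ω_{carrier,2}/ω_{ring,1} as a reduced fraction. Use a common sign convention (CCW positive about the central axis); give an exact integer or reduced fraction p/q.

Stage 1: N_ring = 12 + 2·11 = 34
Stage 1: 12(ω_s−ω_c) = −34(ω_r−ω_c),  ω_s=0, ω_r=1
Stage 1: 12(0−ω_c) = −34(1−ω_c)  ⇒  46ω_c = 34  ⇒  ω_c = 17/23
  ⇒ ω_c¹/ω_r¹ = 17/23
Stage 2: N_ring = 23 + 2·29 = 81
Stage 2: 23(ω_s−ω_c) = −81(ω_r−ω_c),  ω_r=0, ω_s=1
Stage 2: 23(1−ω_c) = −81(0−ω_c)  ⇒  104ω_c = 23  ⇒  ω_c = 23/104
  ⇒ ω_c²/ω_s² = 23/104
Coupling ω_s² = ω_c¹ ⇒ overall = 17/23 × 23/104 = 17/104

17/104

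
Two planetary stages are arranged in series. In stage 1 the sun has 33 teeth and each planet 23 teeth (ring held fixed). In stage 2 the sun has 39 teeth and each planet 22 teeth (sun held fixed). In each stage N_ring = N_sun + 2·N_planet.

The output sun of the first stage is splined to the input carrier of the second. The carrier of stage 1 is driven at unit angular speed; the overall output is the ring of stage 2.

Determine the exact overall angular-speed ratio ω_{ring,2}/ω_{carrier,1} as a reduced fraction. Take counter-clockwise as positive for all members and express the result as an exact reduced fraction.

Stage 1: N_ring = 33 + 2·23 = 79
Stage 1: 33(ω_s−ω_c) = −79(ω_r−ω_c),  ω_r=0, ω_c=1
Stage 1: ω_s = 1 − (79/33)(0−1) = 112/33
  ⇒ ω_s¹/ω_c¹ = 112/33
Stage 2: N_ring = 39 + 2·22 = 83
Stage 2: 39(ω_s−ω_c) = −83(ω_r−ω_c),  ω_s=0, ω_c=1
Stage 2: ω_r = 1 − (39/83)(0−1) = 122/83
  ⇒ ω_r²/ω_c² = 122/83
Coupling ω_c² = ω_s¹ ⇒ overall = 112/33 × 122/83 = 13664/2739

13664/2739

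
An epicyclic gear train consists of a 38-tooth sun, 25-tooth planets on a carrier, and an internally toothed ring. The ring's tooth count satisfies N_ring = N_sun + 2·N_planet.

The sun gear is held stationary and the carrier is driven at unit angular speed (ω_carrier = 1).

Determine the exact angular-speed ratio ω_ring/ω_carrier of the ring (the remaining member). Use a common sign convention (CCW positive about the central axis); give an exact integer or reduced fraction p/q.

63/44

N_ring = 38 + 2·25 = 88
38(ω_s−ω_c) = −88(ω_r−ω_c),  ω_s=0, ω_c=1
ω_r = 1 − (38/88)(0−1) = 63/44
ω_r/ω_c = 63/44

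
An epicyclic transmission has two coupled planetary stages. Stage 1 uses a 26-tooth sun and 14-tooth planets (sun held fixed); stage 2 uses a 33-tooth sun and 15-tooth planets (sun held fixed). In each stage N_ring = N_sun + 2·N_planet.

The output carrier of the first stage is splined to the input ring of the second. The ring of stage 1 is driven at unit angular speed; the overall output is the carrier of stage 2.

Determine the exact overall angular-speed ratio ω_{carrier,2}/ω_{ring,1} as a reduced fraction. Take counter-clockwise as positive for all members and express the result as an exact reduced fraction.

Stage 1: N_ring = 26 + 2·14 = 54
Stage 1: 26(ω_s−ω_c) = −54(ω_r−ω_c),  ω_s=0, ω_r=1
Stage 1: 26(0−ω_c) = −54(1−ω_c)  ⇒  80ω_c = 54  ⇒  ω_c = 27/40
  ⇒ ω_c¹/ω_r¹ = 27/40
Stage 2: N_ring = 33 + 2·15 = 63
Stage 2: 33(ω_s−ω_c) = −63(ω_r−ω_c),  ω_s=0, ω_r=1
Stage 2: 33(0−ω_c) = −63(1−ω_c)  ⇒  96ω_c = 63  ⇒  ω_c = 21/32
  ⇒ ω_c²/ω_r² = 21/32
Coupling ω_r² = ω_c¹ ⇒ overall = 27/40 × 21/32 = 567/1280

567/1280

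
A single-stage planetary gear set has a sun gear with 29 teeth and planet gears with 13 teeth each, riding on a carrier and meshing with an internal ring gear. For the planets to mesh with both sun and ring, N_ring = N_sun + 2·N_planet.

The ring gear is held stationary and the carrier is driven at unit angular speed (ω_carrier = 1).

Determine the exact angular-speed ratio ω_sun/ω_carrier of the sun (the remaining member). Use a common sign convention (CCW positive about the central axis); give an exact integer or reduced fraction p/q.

N_ring = 29 + 2·13 = 55
29(ω_s−ω_c) = −55(ω_r−ω_c),  ω_r=0, ω_c=1
ω_s = 1 − (55/29)(0−1) = 84/29
ω_s/ω_c = 84/29

84/29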